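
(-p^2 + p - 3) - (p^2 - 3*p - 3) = -2*p^2 + 4*p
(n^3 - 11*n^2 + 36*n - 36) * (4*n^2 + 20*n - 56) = 4*n^5 - 24*n^4 - 132*n^3 + 1192*n^2 - 2736*n + 2016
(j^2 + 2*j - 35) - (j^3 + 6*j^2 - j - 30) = -j^3 - 5*j^2 + 3*j - 5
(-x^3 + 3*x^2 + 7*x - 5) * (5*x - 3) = -5*x^4 + 18*x^3 + 26*x^2 - 46*x + 15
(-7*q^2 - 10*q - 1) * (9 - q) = 7*q^3 - 53*q^2 - 89*q - 9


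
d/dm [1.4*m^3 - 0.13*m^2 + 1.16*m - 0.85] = 4.2*m^2 - 0.26*m + 1.16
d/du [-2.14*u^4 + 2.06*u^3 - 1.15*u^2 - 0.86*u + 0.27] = -8.56*u^3 + 6.18*u^2 - 2.3*u - 0.86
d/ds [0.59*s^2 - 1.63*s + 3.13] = 1.18*s - 1.63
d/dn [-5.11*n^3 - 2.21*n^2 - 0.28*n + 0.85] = -15.33*n^2 - 4.42*n - 0.28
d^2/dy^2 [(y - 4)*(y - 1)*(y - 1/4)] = 6*y - 21/2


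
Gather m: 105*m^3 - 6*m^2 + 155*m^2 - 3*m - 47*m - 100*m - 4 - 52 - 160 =105*m^3 + 149*m^2 - 150*m - 216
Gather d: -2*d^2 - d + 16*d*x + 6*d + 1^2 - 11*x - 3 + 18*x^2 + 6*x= -2*d^2 + d*(16*x + 5) + 18*x^2 - 5*x - 2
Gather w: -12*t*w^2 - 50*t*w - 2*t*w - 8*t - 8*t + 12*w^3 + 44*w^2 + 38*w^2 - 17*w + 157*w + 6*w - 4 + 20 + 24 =-16*t + 12*w^3 + w^2*(82 - 12*t) + w*(146 - 52*t) + 40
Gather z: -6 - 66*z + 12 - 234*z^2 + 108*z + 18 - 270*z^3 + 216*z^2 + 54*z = -270*z^3 - 18*z^2 + 96*z + 24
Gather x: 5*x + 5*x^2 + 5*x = 5*x^2 + 10*x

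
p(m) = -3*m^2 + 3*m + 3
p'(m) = 3 - 6*m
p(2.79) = -11.98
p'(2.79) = -13.74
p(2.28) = -5.76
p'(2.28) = -10.68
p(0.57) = 3.74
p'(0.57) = -0.42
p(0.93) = 3.20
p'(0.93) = -2.58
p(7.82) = -157.00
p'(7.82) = -43.92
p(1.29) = 1.88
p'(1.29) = -4.74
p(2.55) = -8.86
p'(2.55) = -12.30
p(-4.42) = -68.87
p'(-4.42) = 29.52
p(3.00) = -15.00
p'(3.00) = -15.00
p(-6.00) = -123.00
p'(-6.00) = 39.00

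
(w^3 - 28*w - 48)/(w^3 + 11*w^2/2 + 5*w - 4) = 2*(w - 6)/(2*w - 1)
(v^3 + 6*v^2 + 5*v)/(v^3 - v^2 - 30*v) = (v + 1)/(v - 6)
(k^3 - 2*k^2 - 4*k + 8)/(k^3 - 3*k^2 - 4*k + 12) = (k - 2)/(k - 3)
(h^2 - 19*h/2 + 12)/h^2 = 1 - 19/(2*h) + 12/h^2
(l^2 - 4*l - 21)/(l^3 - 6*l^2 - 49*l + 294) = (l + 3)/(l^2 + l - 42)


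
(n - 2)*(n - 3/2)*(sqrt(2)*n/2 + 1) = sqrt(2)*n^3/2 - 7*sqrt(2)*n^2/4 + n^2 - 7*n/2 + 3*sqrt(2)*n/2 + 3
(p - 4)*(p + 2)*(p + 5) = p^3 + 3*p^2 - 18*p - 40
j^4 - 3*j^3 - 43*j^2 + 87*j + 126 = (j - 7)*(j - 3)*(j + 1)*(j + 6)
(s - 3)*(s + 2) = s^2 - s - 6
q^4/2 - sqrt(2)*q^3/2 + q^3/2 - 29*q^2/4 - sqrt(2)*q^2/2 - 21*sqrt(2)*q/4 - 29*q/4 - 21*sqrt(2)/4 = (q/2 + 1/2)*(q - 7*sqrt(2)/2)*(q + sqrt(2))*(q + 3*sqrt(2)/2)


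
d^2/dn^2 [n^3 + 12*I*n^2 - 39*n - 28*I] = 6*n + 24*I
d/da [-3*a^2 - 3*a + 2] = -6*a - 3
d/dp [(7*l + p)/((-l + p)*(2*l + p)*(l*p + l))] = ((l - p)*(2*l + p)*(7*l + p) - (l - p)*(2*l + p)*(p + 1) + (l - p)*(7*l + p)*(p + 1) - (2*l + p)*(7*l + p)*(p + 1))/(l*(l - p)^2*(2*l + p)^2*(p + 1)^2)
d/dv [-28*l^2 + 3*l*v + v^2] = 3*l + 2*v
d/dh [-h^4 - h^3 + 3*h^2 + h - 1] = -4*h^3 - 3*h^2 + 6*h + 1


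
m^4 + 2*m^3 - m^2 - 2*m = m*(m - 1)*(m + 1)*(m + 2)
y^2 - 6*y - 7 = (y - 7)*(y + 1)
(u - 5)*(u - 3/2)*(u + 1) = u^3 - 11*u^2/2 + u + 15/2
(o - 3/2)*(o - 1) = o^2 - 5*o/2 + 3/2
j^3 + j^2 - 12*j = j*(j - 3)*(j + 4)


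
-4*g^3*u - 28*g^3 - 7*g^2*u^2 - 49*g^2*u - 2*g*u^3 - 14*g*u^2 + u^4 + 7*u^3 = (-4*g + u)*(g + u)^2*(u + 7)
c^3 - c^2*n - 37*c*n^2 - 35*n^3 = (c - 7*n)*(c + n)*(c + 5*n)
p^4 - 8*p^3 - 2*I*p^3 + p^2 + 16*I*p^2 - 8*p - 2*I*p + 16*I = (p - 8)*(p - 2*I)*(p - I)*(p + I)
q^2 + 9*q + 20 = (q + 4)*(q + 5)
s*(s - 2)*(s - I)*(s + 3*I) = s^4 - 2*s^3 + 2*I*s^3 + 3*s^2 - 4*I*s^2 - 6*s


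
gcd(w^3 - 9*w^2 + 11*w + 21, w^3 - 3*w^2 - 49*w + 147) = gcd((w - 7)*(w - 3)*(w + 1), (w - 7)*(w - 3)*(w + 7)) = w^2 - 10*w + 21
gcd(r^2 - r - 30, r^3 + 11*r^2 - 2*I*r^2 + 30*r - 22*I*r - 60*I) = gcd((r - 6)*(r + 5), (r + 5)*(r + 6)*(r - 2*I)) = r + 5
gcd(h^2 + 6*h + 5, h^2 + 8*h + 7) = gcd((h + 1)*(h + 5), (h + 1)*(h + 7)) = h + 1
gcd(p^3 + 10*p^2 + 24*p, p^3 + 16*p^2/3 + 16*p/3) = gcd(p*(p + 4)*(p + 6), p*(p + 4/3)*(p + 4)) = p^2 + 4*p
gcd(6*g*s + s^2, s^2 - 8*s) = s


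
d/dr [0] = 0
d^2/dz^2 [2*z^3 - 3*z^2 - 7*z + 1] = 12*z - 6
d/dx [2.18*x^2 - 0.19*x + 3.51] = 4.36*x - 0.19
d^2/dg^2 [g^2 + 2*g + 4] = 2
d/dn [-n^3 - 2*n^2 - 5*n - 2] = -3*n^2 - 4*n - 5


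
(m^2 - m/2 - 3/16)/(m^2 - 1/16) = (4*m - 3)/(4*m - 1)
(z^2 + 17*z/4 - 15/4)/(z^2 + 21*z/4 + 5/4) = (4*z - 3)/(4*z + 1)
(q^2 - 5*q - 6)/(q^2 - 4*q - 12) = (q + 1)/(q + 2)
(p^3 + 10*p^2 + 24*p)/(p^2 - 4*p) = (p^2 + 10*p + 24)/(p - 4)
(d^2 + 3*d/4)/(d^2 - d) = (d + 3/4)/(d - 1)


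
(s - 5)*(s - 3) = s^2 - 8*s + 15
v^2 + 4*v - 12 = (v - 2)*(v + 6)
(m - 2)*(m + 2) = m^2 - 4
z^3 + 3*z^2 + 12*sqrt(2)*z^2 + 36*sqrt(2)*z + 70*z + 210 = (z + 3)*(z + 5*sqrt(2))*(z + 7*sqrt(2))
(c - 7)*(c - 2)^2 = c^3 - 11*c^2 + 32*c - 28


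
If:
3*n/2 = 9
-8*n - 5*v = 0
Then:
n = 6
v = -48/5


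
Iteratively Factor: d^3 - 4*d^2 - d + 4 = (d - 4)*(d^2 - 1) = (d - 4)*(d + 1)*(d - 1)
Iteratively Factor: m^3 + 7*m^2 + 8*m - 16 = (m - 1)*(m^2 + 8*m + 16) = (m - 1)*(m + 4)*(m + 4)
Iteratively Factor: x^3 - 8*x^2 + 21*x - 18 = (x - 3)*(x^2 - 5*x + 6) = (x - 3)*(x - 2)*(x - 3)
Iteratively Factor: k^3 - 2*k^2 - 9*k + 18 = (k + 3)*(k^2 - 5*k + 6) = (k - 3)*(k + 3)*(k - 2)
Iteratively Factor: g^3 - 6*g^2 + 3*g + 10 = (g + 1)*(g^2 - 7*g + 10) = (g - 2)*(g + 1)*(g - 5)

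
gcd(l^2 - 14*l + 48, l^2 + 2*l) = 1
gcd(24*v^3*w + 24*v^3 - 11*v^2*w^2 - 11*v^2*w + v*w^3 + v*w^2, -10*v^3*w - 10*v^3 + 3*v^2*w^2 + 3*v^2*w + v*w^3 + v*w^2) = v*w + v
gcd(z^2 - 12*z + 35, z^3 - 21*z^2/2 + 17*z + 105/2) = z^2 - 12*z + 35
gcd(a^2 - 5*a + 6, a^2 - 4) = a - 2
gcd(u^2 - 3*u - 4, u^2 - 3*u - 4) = u^2 - 3*u - 4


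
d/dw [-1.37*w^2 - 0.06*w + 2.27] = -2.74*w - 0.06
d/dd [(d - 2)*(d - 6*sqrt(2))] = 2*d - 6*sqrt(2) - 2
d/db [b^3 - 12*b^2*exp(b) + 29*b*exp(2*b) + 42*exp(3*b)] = -12*b^2*exp(b) + 3*b^2 + 58*b*exp(2*b) - 24*b*exp(b) + 126*exp(3*b) + 29*exp(2*b)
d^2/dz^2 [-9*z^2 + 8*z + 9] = -18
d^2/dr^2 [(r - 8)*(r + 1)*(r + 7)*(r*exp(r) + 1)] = r^4*exp(r) + 8*r^3*exp(r) - 45*r^2*exp(r) - 284*r*exp(r) + 6*r - 226*exp(r)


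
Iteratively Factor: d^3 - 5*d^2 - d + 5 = (d - 5)*(d^2 - 1) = (d - 5)*(d + 1)*(d - 1)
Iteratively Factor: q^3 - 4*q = (q - 2)*(q^2 + 2*q) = q*(q - 2)*(q + 2)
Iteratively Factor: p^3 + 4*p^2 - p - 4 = (p + 1)*(p^2 + 3*p - 4) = (p - 1)*(p + 1)*(p + 4)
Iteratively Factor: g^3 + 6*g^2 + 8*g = (g + 4)*(g^2 + 2*g) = (g + 2)*(g + 4)*(g)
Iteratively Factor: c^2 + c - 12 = (c - 3)*(c + 4)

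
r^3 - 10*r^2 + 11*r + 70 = (r - 7)*(r - 5)*(r + 2)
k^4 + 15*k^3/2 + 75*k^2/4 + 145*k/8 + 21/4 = (k + 1/2)*(k + 3/2)*(k + 2)*(k + 7/2)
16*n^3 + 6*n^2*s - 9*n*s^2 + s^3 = (-8*n + s)*(-2*n + s)*(n + s)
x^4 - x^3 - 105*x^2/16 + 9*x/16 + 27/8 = (x - 3)*(x - 3/4)*(x + 3/4)*(x + 2)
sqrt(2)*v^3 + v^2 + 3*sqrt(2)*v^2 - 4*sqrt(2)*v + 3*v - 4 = (v - 1)*(v + 4)*(sqrt(2)*v + 1)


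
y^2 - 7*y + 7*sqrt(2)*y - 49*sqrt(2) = (y - 7)*(y + 7*sqrt(2))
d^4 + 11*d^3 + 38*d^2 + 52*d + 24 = (d + 1)*(d + 2)^2*(d + 6)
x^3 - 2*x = x*(x - sqrt(2))*(x + sqrt(2))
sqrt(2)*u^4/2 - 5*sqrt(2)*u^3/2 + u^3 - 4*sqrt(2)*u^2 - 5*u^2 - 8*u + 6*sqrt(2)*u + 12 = (u - 6)*(u - 1)*(u + 2)*(sqrt(2)*u/2 + 1)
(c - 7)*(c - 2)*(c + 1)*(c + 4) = c^4 - 4*c^3 - 27*c^2 + 34*c + 56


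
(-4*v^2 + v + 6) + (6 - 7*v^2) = -11*v^2 + v + 12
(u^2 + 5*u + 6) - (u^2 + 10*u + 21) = -5*u - 15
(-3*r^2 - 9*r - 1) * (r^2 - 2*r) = -3*r^4 - 3*r^3 + 17*r^2 + 2*r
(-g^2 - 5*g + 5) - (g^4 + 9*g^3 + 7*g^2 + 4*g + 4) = -g^4 - 9*g^3 - 8*g^2 - 9*g + 1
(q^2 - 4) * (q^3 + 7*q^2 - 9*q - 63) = q^5 + 7*q^4 - 13*q^3 - 91*q^2 + 36*q + 252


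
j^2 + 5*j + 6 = (j + 2)*(j + 3)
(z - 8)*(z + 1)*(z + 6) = z^3 - z^2 - 50*z - 48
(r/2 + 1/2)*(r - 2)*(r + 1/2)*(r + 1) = r^4/2 + r^3/4 - 3*r^2/2 - 7*r/4 - 1/2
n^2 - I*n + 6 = (n - 3*I)*(n + 2*I)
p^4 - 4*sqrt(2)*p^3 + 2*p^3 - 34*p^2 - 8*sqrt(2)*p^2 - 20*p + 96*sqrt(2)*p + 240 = (p - 4)*(p + 6)*(p - 5*sqrt(2))*(p + sqrt(2))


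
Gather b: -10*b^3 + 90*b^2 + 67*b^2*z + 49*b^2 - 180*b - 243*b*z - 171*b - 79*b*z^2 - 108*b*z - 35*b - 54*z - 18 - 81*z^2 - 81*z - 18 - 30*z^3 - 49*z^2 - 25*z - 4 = -10*b^3 + b^2*(67*z + 139) + b*(-79*z^2 - 351*z - 386) - 30*z^3 - 130*z^2 - 160*z - 40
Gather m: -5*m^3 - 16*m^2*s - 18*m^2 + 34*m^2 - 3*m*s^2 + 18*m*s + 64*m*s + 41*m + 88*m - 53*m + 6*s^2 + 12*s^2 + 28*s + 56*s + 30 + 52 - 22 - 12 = -5*m^3 + m^2*(16 - 16*s) + m*(-3*s^2 + 82*s + 76) + 18*s^2 + 84*s + 48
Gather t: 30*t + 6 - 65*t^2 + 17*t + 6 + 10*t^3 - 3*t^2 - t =10*t^3 - 68*t^2 + 46*t + 12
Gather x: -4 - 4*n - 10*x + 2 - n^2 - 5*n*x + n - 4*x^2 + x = -n^2 - 3*n - 4*x^2 + x*(-5*n - 9) - 2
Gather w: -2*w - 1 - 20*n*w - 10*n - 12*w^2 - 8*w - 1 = -10*n - 12*w^2 + w*(-20*n - 10) - 2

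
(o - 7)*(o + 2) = o^2 - 5*o - 14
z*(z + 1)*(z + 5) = z^3 + 6*z^2 + 5*z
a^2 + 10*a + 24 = (a + 4)*(a + 6)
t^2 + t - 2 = (t - 1)*(t + 2)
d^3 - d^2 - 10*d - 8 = (d - 4)*(d + 1)*(d + 2)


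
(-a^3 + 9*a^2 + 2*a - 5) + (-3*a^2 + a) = -a^3 + 6*a^2 + 3*a - 5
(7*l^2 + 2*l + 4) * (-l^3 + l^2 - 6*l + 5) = -7*l^5 + 5*l^4 - 44*l^3 + 27*l^2 - 14*l + 20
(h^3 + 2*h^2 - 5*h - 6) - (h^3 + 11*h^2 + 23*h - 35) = -9*h^2 - 28*h + 29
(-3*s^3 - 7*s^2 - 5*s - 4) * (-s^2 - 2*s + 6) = 3*s^5 + 13*s^4 + s^3 - 28*s^2 - 22*s - 24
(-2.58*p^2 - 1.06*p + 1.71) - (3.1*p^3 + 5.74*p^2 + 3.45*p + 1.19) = -3.1*p^3 - 8.32*p^2 - 4.51*p + 0.52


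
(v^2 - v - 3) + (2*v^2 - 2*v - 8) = 3*v^2 - 3*v - 11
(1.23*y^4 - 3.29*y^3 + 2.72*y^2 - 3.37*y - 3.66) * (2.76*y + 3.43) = 3.3948*y^5 - 4.8615*y^4 - 3.7775*y^3 + 0.0284000000000013*y^2 - 21.6607*y - 12.5538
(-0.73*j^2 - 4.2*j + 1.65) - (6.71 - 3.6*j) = -0.73*j^2 - 0.6*j - 5.06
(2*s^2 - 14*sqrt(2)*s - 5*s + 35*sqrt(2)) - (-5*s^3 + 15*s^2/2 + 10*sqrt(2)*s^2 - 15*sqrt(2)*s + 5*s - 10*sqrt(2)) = 5*s^3 - 10*sqrt(2)*s^2 - 11*s^2/2 - 10*s + sqrt(2)*s + 45*sqrt(2)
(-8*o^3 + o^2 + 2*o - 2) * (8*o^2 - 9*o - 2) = -64*o^5 + 80*o^4 + 23*o^3 - 36*o^2 + 14*o + 4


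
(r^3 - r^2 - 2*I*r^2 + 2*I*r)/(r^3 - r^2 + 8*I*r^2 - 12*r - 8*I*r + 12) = r*(r - 2*I)/(r^2 + 8*I*r - 12)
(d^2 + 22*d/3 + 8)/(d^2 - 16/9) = 3*(d + 6)/(3*d - 4)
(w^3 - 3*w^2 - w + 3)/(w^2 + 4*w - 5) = (w^2 - 2*w - 3)/(w + 5)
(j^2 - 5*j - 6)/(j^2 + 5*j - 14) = (j^2 - 5*j - 6)/(j^2 + 5*j - 14)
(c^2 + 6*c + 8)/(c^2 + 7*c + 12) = (c + 2)/(c + 3)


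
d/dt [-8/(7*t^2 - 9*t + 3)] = 8*(14*t - 9)/(7*t^2 - 9*t + 3)^2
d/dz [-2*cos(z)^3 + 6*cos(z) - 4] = -6*sin(z)^3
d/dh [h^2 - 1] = 2*h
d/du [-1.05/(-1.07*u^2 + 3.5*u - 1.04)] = (3.675 - 2.247*u)/(1.07*u^2 - 3.5*u + 1.04)^2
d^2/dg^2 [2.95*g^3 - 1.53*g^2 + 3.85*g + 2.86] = 17.7*g - 3.06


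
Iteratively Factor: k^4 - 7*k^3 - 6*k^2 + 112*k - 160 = (k - 5)*(k^3 - 2*k^2 - 16*k + 32) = (k - 5)*(k - 2)*(k^2 - 16) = (k - 5)*(k - 2)*(k + 4)*(k - 4)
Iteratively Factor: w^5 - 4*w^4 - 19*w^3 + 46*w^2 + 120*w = (w)*(w^4 - 4*w^3 - 19*w^2 + 46*w + 120) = w*(w - 4)*(w^3 - 19*w - 30) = w*(w - 5)*(w - 4)*(w^2 + 5*w + 6) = w*(w - 5)*(w - 4)*(w + 2)*(w + 3)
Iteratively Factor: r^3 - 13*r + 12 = (r - 1)*(r^2 + r - 12) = (r - 1)*(r + 4)*(r - 3)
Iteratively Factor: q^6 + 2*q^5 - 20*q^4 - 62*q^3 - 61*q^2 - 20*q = (q + 1)*(q^5 + q^4 - 21*q^3 - 41*q^2 - 20*q) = q*(q + 1)*(q^4 + q^3 - 21*q^2 - 41*q - 20) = q*(q + 1)^2*(q^3 - 21*q - 20) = q*(q + 1)^3*(q^2 - q - 20) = q*(q + 1)^3*(q + 4)*(q - 5)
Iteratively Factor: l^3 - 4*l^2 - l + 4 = (l - 4)*(l^2 - 1) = (l - 4)*(l + 1)*(l - 1)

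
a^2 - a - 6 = (a - 3)*(a + 2)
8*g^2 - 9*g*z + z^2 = (-8*g + z)*(-g + z)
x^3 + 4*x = x*(x - 2*I)*(x + 2*I)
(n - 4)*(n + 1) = n^2 - 3*n - 4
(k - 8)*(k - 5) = k^2 - 13*k + 40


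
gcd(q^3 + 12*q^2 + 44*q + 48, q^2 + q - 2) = q + 2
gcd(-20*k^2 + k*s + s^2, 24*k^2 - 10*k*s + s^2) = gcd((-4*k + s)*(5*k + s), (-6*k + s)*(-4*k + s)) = -4*k + s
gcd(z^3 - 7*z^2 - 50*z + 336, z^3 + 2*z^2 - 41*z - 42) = z^2 + z - 42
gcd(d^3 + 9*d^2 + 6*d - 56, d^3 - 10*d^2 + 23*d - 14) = d - 2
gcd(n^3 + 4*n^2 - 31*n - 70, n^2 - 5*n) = n - 5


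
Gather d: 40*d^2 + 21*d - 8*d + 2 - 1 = 40*d^2 + 13*d + 1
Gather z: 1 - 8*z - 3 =-8*z - 2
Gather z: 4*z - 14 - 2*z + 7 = 2*z - 7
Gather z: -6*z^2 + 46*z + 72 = -6*z^2 + 46*z + 72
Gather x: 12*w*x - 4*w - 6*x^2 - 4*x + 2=-4*w - 6*x^2 + x*(12*w - 4) + 2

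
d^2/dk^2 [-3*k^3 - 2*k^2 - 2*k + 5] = -18*k - 4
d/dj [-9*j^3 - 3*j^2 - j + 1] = -27*j^2 - 6*j - 1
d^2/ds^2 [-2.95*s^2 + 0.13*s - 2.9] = -5.90000000000000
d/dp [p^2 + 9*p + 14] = 2*p + 9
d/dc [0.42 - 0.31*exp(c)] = -0.31*exp(c)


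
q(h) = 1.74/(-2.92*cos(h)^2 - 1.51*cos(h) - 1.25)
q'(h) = 1.74*(-5.84*sin(h)*cos(h) - 1.51*sin(h))/(-2.92*cos(h)^2 - 1.51*cos(h) - 1.25)^2 = -(10.1616*cos(h) + 2.6274)*sin(h)/(2.92*cos(h)^2 + 1.51*cos(h) + 1.25)^2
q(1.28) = -0.90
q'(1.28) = -1.44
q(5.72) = -0.38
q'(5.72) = 0.28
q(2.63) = -0.81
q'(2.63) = 0.66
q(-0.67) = -0.41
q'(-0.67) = 0.37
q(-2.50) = -0.91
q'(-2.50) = -0.90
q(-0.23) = -0.32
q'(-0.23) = 0.09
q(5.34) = -0.55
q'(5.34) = 0.70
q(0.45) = -0.35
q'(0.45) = -0.21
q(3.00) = -0.66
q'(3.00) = 0.15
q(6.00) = -0.32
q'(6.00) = 0.12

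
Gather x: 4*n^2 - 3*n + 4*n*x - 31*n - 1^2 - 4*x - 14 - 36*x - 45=4*n^2 - 34*n + x*(4*n - 40) - 60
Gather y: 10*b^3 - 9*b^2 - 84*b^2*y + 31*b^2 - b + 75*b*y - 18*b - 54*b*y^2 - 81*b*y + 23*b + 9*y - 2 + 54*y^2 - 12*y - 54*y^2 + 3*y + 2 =10*b^3 + 22*b^2 - 54*b*y^2 + 4*b + y*(-84*b^2 - 6*b)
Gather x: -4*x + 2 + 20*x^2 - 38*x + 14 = 20*x^2 - 42*x + 16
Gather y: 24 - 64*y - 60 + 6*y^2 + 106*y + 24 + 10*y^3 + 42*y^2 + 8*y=10*y^3 + 48*y^2 + 50*y - 12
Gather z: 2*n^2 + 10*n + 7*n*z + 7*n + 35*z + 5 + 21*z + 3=2*n^2 + 17*n + z*(7*n + 56) + 8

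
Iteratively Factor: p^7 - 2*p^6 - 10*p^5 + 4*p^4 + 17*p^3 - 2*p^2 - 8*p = (p + 1)*(p^6 - 3*p^5 - 7*p^4 + 11*p^3 + 6*p^2 - 8*p) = (p + 1)*(p + 2)*(p^5 - 5*p^4 + 3*p^3 + 5*p^2 - 4*p) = p*(p + 1)*(p + 2)*(p^4 - 5*p^3 + 3*p^2 + 5*p - 4) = p*(p - 4)*(p + 1)*(p + 2)*(p^3 - p^2 - p + 1) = p*(p - 4)*(p + 1)^2*(p + 2)*(p^2 - 2*p + 1) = p*(p - 4)*(p - 1)*(p + 1)^2*(p + 2)*(p - 1)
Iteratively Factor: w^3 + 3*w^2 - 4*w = (w + 4)*(w^2 - w) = w*(w + 4)*(w - 1)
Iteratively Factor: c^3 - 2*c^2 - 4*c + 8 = (c - 2)*(c^2 - 4) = (c - 2)^2*(c + 2)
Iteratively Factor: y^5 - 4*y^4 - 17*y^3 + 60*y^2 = (y)*(y^4 - 4*y^3 - 17*y^2 + 60*y) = y*(y - 3)*(y^3 - y^2 - 20*y) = y*(y - 5)*(y - 3)*(y^2 + 4*y) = y^2*(y - 5)*(y - 3)*(y + 4)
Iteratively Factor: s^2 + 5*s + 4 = (s + 1)*(s + 4)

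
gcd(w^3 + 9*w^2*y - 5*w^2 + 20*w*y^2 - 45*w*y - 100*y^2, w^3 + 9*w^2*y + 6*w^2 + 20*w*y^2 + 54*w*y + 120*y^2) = w^2 + 9*w*y + 20*y^2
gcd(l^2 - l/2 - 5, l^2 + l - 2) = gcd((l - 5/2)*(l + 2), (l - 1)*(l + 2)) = l + 2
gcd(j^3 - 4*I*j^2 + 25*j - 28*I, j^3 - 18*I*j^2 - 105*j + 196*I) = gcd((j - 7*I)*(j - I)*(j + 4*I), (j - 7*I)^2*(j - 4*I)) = j - 7*I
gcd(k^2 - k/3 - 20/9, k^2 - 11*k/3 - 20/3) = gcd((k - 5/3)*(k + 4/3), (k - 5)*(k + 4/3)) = k + 4/3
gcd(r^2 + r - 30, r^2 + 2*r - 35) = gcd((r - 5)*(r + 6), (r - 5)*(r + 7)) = r - 5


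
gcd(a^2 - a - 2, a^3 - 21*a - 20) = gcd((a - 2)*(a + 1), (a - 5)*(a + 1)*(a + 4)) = a + 1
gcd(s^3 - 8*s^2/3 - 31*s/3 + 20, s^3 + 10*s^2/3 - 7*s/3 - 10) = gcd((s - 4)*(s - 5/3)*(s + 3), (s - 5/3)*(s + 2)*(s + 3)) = s^2 + 4*s/3 - 5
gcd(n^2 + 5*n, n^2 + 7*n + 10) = n + 5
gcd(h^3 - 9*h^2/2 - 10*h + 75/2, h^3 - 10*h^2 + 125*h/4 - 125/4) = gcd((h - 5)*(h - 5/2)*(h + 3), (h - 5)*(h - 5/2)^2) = h^2 - 15*h/2 + 25/2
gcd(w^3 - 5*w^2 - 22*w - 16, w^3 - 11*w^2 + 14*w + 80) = w^2 - 6*w - 16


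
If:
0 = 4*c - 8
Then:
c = 2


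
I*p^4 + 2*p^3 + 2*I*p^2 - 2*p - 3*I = (p - 1)*(p - 3*I)*(p + I)*(I*p + I)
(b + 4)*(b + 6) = b^2 + 10*b + 24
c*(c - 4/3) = c^2 - 4*c/3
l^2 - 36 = (l - 6)*(l + 6)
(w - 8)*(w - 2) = w^2 - 10*w + 16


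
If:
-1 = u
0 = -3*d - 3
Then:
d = -1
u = -1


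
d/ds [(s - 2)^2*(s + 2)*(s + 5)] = 4*s^3 + 9*s^2 - 28*s - 12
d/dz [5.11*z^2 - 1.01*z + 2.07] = 10.22*z - 1.01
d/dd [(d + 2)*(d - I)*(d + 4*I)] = 3*d^2 + d*(4 + 6*I) + 4 + 6*I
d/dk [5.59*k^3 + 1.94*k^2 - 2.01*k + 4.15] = 16.77*k^2 + 3.88*k - 2.01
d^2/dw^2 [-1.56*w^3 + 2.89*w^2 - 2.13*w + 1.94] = 5.78 - 9.36*w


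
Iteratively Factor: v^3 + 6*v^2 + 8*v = (v)*(v^2 + 6*v + 8) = v*(v + 4)*(v + 2)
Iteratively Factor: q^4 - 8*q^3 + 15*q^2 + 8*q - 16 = (q - 4)*(q^3 - 4*q^2 - q + 4) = (q - 4)*(q + 1)*(q^2 - 5*q + 4) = (q - 4)^2*(q + 1)*(q - 1)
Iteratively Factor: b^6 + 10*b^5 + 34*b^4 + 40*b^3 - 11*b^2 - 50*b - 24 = (b + 2)*(b^5 + 8*b^4 + 18*b^3 + 4*b^2 - 19*b - 12) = (b + 1)*(b + 2)*(b^4 + 7*b^3 + 11*b^2 - 7*b - 12) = (b + 1)^2*(b + 2)*(b^3 + 6*b^2 + 5*b - 12) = (b - 1)*(b + 1)^2*(b + 2)*(b^2 + 7*b + 12) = (b - 1)*(b + 1)^2*(b + 2)*(b + 4)*(b + 3)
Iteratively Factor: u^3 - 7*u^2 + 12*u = (u - 4)*(u^2 - 3*u) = (u - 4)*(u - 3)*(u)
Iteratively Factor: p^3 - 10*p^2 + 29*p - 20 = (p - 1)*(p^2 - 9*p + 20) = (p - 4)*(p - 1)*(p - 5)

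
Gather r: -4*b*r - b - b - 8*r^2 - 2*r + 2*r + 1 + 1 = -4*b*r - 2*b - 8*r^2 + 2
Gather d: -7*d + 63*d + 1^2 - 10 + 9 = 56*d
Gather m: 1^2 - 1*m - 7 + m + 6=0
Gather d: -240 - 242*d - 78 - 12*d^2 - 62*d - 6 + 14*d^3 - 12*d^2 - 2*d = 14*d^3 - 24*d^2 - 306*d - 324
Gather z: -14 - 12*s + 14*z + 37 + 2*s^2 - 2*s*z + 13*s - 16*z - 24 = 2*s^2 + s + z*(-2*s - 2) - 1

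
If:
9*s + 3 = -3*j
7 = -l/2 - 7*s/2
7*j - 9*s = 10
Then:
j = 7/10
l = -301/30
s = -17/30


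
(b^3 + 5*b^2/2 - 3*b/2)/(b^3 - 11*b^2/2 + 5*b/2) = (b + 3)/(b - 5)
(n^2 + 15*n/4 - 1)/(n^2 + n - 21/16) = 4*(4*n^2 + 15*n - 4)/(16*n^2 + 16*n - 21)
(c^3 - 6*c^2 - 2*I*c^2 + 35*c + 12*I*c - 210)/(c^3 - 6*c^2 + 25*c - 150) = (c - 7*I)/(c - 5*I)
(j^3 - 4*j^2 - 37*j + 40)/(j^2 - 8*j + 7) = (j^2 - 3*j - 40)/(j - 7)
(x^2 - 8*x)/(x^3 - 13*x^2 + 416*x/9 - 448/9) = 9*x/(9*x^2 - 45*x + 56)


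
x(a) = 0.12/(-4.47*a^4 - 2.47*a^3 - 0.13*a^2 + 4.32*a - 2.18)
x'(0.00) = -0.11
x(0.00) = -0.06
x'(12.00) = 0.00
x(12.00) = -0.00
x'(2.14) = 0.00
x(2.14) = -0.00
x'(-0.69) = -0.03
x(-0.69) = -0.02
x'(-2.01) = -0.00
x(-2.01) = -0.00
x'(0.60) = 0.51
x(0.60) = -0.16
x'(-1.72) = -0.01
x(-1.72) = -0.00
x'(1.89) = 0.00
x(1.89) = -0.00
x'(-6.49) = -0.00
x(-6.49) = -0.00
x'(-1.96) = -0.00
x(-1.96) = -0.00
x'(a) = 0.12*(17.88*a^3 + 7.41*a^2 + 0.26*a - 4.32)/(-4.47*a^4 - 2.47*a^3 - 0.13*a^2 + 4.32*a - 2.18)^2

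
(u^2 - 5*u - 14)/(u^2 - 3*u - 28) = (u + 2)/(u + 4)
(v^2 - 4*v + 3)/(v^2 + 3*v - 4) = (v - 3)/(v + 4)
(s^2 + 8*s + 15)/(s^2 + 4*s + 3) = (s + 5)/(s + 1)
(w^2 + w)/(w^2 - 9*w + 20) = w*(w + 1)/(w^2 - 9*w + 20)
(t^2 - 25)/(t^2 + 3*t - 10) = (t - 5)/(t - 2)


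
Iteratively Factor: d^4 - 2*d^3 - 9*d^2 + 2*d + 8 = (d - 4)*(d^3 + 2*d^2 - d - 2) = (d - 4)*(d + 2)*(d^2 - 1) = (d - 4)*(d + 1)*(d + 2)*(d - 1)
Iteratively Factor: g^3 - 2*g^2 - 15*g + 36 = (g - 3)*(g^2 + g - 12) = (g - 3)*(g + 4)*(g - 3)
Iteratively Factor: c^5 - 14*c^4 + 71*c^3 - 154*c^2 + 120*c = (c - 2)*(c^4 - 12*c^3 + 47*c^2 - 60*c) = (c - 3)*(c - 2)*(c^3 - 9*c^2 + 20*c) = (c - 4)*(c - 3)*(c - 2)*(c^2 - 5*c) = c*(c - 4)*(c - 3)*(c - 2)*(c - 5)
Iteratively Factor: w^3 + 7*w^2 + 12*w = (w)*(w^2 + 7*w + 12) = w*(w + 4)*(w + 3)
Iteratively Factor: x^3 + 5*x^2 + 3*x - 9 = (x - 1)*(x^2 + 6*x + 9) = (x - 1)*(x + 3)*(x + 3)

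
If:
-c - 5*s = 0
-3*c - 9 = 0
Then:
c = -3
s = 3/5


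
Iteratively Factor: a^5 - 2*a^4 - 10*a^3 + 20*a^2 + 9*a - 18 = (a - 2)*(a^4 - 10*a^2 + 9) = (a - 3)*(a - 2)*(a^3 + 3*a^2 - a - 3) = (a - 3)*(a - 2)*(a + 1)*(a^2 + 2*a - 3) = (a - 3)*(a - 2)*(a + 1)*(a + 3)*(a - 1)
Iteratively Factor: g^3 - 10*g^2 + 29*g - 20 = (g - 5)*(g^2 - 5*g + 4) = (g - 5)*(g - 1)*(g - 4)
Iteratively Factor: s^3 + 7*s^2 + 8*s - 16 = (s + 4)*(s^2 + 3*s - 4) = (s + 4)^2*(s - 1)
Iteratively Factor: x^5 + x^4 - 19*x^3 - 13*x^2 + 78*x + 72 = (x + 2)*(x^4 - x^3 - 17*x^2 + 21*x + 36) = (x - 3)*(x + 2)*(x^3 + 2*x^2 - 11*x - 12) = (x - 3)^2*(x + 2)*(x^2 + 5*x + 4) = (x - 3)^2*(x + 2)*(x + 4)*(x + 1)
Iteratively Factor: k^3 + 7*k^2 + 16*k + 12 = (k + 2)*(k^2 + 5*k + 6) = (k + 2)*(k + 3)*(k + 2)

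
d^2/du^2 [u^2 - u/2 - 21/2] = 2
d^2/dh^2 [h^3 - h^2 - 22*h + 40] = 6*h - 2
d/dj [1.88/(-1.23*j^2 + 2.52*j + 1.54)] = (4.6248*j - 4.7376)/(-1.23*j^2 + 2.52*j + 1.54)^2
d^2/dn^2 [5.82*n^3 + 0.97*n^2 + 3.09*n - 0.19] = 34.92*n + 1.94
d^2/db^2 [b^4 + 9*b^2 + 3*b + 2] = 12*b^2 + 18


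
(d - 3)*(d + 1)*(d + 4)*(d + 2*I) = d^4 + 2*d^3 + 2*I*d^3 - 11*d^2 + 4*I*d^2 - 12*d - 22*I*d - 24*I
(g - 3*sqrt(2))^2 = g^2 - 6*sqrt(2)*g + 18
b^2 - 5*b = b*(b - 5)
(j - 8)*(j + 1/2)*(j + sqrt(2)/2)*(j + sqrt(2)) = j^4 - 15*j^3/2 + 3*sqrt(2)*j^3/2 - 45*sqrt(2)*j^2/4 - 3*j^2 - 6*sqrt(2)*j - 15*j/2 - 4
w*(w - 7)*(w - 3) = w^3 - 10*w^2 + 21*w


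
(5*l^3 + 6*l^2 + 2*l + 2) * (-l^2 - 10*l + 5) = -5*l^5 - 56*l^4 - 37*l^3 + 8*l^2 - 10*l + 10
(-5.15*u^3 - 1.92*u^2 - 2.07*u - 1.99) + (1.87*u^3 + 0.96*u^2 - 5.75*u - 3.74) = -3.28*u^3 - 0.96*u^2 - 7.82*u - 5.73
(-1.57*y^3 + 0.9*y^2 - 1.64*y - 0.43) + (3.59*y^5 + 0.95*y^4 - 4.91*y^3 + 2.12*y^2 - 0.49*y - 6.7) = 3.59*y^5 + 0.95*y^4 - 6.48*y^3 + 3.02*y^2 - 2.13*y - 7.13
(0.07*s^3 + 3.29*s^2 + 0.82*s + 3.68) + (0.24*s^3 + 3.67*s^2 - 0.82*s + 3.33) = 0.31*s^3 + 6.96*s^2 + 7.01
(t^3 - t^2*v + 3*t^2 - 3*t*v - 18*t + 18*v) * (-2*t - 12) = -2*t^4 + 2*t^3*v - 18*t^3 + 18*t^2*v + 216*t - 216*v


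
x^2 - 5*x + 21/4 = (x - 7/2)*(x - 3/2)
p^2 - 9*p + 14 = (p - 7)*(p - 2)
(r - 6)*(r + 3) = r^2 - 3*r - 18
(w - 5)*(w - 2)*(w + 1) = w^3 - 6*w^2 + 3*w + 10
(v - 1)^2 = v^2 - 2*v + 1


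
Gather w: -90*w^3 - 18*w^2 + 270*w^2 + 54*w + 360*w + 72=-90*w^3 + 252*w^2 + 414*w + 72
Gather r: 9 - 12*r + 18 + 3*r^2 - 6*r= 3*r^2 - 18*r + 27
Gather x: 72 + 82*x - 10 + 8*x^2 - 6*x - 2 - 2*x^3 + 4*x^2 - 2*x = -2*x^3 + 12*x^2 + 74*x + 60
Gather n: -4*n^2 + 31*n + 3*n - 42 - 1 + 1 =-4*n^2 + 34*n - 42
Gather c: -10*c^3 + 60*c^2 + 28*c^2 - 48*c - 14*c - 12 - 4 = -10*c^3 + 88*c^2 - 62*c - 16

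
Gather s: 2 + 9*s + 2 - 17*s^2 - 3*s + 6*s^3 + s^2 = 6*s^3 - 16*s^2 + 6*s + 4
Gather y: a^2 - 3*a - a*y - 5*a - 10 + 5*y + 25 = a^2 - 8*a + y*(5 - a) + 15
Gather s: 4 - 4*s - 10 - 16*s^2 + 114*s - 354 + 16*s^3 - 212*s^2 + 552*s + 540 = 16*s^3 - 228*s^2 + 662*s + 180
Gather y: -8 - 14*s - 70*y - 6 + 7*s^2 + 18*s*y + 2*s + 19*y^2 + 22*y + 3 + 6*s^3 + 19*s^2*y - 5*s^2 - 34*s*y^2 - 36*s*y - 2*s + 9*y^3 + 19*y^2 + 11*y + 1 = 6*s^3 + 2*s^2 - 14*s + 9*y^3 + y^2*(38 - 34*s) + y*(19*s^2 - 18*s - 37) - 10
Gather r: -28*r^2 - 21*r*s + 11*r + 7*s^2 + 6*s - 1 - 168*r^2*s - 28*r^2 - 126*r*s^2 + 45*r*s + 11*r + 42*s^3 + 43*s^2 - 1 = r^2*(-168*s - 56) + r*(-126*s^2 + 24*s + 22) + 42*s^3 + 50*s^2 + 6*s - 2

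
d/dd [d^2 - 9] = 2*d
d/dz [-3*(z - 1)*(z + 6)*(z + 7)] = -9*z^2 - 72*z - 87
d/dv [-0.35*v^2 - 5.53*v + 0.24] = -0.7*v - 5.53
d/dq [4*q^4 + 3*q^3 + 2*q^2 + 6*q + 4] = 16*q^3 + 9*q^2 + 4*q + 6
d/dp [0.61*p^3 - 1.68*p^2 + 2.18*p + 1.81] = 1.83*p^2 - 3.36*p + 2.18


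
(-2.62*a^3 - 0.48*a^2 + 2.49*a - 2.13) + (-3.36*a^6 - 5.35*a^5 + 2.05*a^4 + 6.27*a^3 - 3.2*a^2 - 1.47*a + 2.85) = -3.36*a^6 - 5.35*a^5 + 2.05*a^4 + 3.65*a^3 - 3.68*a^2 + 1.02*a + 0.72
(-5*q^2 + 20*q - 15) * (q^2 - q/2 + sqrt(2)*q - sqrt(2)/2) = -5*q^4 - 5*sqrt(2)*q^3 + 45*q^3/2 - 25*q^2 + 45*sqrt(2)*q^2/2 - 25*sqrt(2)*q + 15*q/2 + 15*sqrt(2)/2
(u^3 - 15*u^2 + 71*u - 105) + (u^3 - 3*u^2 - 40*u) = 2*u^3 - 18*u^2 + 31*u - 105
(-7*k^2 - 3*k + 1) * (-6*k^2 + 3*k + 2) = 42*k^4 - 3*k^3 - 29*k^2 - 3*k + 2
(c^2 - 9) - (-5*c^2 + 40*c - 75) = 6*c^2 - 40*c + 66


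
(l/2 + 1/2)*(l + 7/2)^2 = l^3/2 + 4*l^2 + 77*l/8 + 49/8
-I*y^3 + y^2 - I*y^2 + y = y*(y + I)*(-I*y - I)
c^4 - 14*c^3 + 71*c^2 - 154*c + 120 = (c - 5)*(c - 4)*(c - 3)*(c - 2)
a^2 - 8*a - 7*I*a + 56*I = (a - 8)*(a - 7*I)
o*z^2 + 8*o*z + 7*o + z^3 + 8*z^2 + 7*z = (o + z)*(z + 1)*(z + 7)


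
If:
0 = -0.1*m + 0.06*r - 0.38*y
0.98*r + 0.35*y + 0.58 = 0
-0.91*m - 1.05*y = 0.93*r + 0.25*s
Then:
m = -4.01428571428571*y - 0.355102040816327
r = -0.357142857142857*y - 0.591836734693878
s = 11.7405714285714*y + 3.49420408163265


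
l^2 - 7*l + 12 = (l - 4)*(l - 3)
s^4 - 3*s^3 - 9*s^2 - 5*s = s*(s - 5)*(s + 1)^2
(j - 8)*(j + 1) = j^2 - 7*j - 8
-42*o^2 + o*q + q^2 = (-6*o + q)*(7*o + q)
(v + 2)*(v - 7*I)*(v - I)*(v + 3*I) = v^4 + 2*v^3 - 5*I*v^3 + 17*v^2 - 10*I*v^2 + 34*v - 21*I*v - 42*I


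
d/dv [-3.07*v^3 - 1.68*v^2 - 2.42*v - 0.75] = -9.21*v^2 - 3.36*v - 2.42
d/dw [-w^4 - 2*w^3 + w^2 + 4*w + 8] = -4*w^3 - 6*w^2 + 2*w + 4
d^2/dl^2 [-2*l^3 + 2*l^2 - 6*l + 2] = 4 - 12*l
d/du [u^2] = 2*u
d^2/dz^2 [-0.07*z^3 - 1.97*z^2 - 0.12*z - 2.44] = -0.42*z - 3.94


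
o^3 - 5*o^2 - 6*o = o*(o - 6)*(o + 1)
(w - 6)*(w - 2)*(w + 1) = w^3 - 7*w^2 + 4*w + 12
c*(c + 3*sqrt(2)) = c^2 + 3*sqrt(2)*c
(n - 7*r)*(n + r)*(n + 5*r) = n^3 - n^2*r - 37*n*r^2 - 35*r^3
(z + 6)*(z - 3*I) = z^2 + 6*z - 3*I*z - 18*I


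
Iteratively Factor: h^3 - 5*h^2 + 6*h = (h - 3)*(h^2 - 2*h) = h*(h - 3)*(h - 2)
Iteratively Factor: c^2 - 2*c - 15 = (c + 3)*(c - 5)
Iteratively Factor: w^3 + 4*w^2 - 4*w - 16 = (w - 2)*(w^2 + 6*w + 8) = (w - 2)*(w + 4)*(w + 2)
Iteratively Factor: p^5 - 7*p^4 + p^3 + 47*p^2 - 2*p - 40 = (p - 4)*(p^4 - 3*p^3 - 11*p^2 + 3*p + 10) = (p - 4)*(p + 2)*(p^3 - 5*p^2 - p + 5) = (p - 4)*(p + 1)*(p + 2)*(p^2 - 6*p + 5) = (p - 4)*(p - 1)*(p + 1)*(p + 2)*(p - 5)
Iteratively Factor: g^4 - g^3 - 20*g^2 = (g)*(g^3 - g^2 - 20*g) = g*(g + 4)*(g^2 - 5*g) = g*(g - 5)*(g + 4)*(g)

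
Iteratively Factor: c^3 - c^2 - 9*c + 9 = (c - 3)*(c^2 + 2*c - 3) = (c - 3)*(c - 1)*(c + 3)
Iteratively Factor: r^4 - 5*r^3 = (r)*(r^3 - 5*r^2) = r^2*(r^2 - 5*r) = r^2*(r - 5)*(r)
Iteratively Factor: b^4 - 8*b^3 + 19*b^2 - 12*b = (b - 4)*(b^3 - 4*b^2 + 3*b) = (b - 4)*(b - 3)*(b^2 - b) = b*(b - 4)*(b - 3)*(b - 1)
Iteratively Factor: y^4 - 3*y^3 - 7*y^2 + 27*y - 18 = (y - 1)*(y^3 - 2*y^2 - 9*y + 18) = (y - 1)*(y + 3)*(y^2 - 5*y + 6) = (y - 2)*(y - 1)*(y + 3)*(y - 3)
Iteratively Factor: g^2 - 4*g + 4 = (g - 2)*(g - 2)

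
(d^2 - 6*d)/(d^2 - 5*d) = (d - 6)/(d - 5)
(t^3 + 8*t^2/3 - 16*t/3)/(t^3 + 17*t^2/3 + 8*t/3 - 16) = t/(t + 3)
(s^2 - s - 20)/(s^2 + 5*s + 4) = (s - 5)/(s + 1)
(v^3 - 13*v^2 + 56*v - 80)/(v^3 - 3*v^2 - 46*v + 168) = (v^2 - 9*v + 20)/(v^2 + v - 42)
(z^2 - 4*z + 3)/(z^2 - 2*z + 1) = (z - 3)/(z - 1)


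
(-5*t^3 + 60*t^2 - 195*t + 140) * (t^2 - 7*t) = -5*t^5 + 95*t^4 - 615*t^3 + 1505*t^2 - 980*t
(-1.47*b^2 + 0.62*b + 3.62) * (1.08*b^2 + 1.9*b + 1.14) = -1.5876*b^4 - 2.1234*b^3 + 3.4118*b^2 + 7.5848*b + 4.1268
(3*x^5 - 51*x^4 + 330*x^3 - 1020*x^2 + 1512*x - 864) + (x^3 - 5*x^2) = 3*x^5 - 51*x^4 + 331*x^3 - 1025*x^2 + 1512*x - 864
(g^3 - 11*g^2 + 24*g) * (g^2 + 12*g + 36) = g^5 + g^4 - 72*g^3 - 108*g^2 + 864*g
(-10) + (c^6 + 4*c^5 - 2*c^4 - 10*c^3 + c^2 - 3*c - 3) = c^6 + 4*c^5 - 2*c^4 - 10*c^3 + c^2 - 3*c - 13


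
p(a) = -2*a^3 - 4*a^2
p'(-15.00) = -1230.00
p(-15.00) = 5850.00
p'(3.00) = -78.00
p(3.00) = -90.00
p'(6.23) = -282.72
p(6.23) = -638.86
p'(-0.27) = 1.72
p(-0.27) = -0.25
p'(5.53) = -227.73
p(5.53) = -460.55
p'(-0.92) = 2.28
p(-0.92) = -1.83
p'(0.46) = -4.95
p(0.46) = -1.04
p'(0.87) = -11.50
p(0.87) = -4.34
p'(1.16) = -17.35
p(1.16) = -8.50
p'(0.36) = -3.66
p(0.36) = -0.61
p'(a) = -6*a^2 - 8*a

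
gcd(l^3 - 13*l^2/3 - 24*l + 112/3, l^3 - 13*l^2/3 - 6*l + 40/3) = l - 4/3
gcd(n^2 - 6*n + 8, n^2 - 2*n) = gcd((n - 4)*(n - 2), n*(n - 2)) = n - 2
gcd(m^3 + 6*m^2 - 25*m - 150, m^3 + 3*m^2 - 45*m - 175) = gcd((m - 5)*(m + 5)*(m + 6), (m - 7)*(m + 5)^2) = m + 5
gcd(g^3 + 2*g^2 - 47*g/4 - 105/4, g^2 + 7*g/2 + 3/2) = g + 3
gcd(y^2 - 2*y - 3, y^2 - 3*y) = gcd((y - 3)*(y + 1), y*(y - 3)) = y - 3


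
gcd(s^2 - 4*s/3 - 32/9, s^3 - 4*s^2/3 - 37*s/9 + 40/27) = s - 8/3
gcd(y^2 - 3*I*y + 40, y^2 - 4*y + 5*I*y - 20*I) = y + 5*I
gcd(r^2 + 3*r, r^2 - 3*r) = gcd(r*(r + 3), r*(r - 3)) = r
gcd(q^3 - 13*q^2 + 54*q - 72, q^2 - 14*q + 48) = q - 6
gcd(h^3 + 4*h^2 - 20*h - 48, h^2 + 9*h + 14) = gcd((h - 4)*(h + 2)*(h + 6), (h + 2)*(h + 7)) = h + 2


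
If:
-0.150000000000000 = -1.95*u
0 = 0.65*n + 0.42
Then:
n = -0.65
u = 0.08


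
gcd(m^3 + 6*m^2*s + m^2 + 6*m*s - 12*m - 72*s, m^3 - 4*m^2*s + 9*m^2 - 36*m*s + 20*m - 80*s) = m + 4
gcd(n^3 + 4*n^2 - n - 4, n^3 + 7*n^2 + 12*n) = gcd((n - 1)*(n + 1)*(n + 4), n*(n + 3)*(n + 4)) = n + 4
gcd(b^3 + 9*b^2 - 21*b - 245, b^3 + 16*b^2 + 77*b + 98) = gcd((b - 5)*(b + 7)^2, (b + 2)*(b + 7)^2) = b^2 + 14*b + 49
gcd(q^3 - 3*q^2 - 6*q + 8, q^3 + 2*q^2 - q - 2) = q^2 + q - 2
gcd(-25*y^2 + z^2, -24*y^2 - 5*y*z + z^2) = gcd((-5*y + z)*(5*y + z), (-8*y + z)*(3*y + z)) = 1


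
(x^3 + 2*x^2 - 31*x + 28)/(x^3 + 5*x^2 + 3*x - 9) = (x^2 + 3*x - 28)/(x^2 + 6*x + 9)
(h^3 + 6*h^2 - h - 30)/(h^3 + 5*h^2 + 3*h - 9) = (h^2 + 3*h - 10)/(h^2 + 2*h - 3)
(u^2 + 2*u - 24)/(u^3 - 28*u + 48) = 1/(u - 2)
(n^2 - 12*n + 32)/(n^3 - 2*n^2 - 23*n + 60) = (n - 8)/(n^2 + 2*n - 15)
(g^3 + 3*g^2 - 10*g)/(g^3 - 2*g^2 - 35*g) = (g - 2)/(g - 7)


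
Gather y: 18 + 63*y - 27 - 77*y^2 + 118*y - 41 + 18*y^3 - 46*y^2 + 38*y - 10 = 18*y^3 - 123*y^2 + 219*y - 60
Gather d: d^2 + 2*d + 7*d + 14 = d^2 + 9*d + 14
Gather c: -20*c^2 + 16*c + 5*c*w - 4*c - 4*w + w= -20*c^2 + c*(5*w + 12) - 3*w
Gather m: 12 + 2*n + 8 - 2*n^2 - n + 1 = -2*n^2 + n + 21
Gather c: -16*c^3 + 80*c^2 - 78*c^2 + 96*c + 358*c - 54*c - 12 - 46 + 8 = -16*c^3 + 2*c^2 + 400*c - 50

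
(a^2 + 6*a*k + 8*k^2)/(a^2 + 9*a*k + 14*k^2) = (a + 4*k)/(a + 7*k)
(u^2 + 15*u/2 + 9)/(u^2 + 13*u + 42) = (u + 3/2)/(u + 7)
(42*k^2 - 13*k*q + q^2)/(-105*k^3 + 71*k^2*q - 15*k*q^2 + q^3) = (-6*k + q)/(15*k^2 - 8*k*q + q^2)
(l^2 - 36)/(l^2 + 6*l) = (l - 6)/l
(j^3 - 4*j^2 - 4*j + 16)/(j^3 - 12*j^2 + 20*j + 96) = (j^2 - 6*j + 8)/(j^2 - 14*j + 48)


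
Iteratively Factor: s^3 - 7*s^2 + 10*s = (s - 5)*(s^2 - 2*s) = s*(s - 5)*(s - 2)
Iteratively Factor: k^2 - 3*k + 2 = (k - 2)*(k - 1)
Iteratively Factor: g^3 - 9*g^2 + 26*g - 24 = (g - 3)*(g^2 - 6*g + 8) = (g - 3)*(g - 2)*(g - 4)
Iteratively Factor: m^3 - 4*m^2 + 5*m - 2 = (m - 1)*(m^2 - 3*m + 2) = (m - 1)^2*(m - 2)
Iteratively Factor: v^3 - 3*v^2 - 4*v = (v - 4)*(v^2 + v) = (v - 4)*(v + 1)*(v)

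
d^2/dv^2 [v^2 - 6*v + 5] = 2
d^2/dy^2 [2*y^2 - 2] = 4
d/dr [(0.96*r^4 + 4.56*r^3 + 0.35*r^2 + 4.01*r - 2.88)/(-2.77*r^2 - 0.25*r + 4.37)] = (-5.3184*r^5 - 13.3512*r^4 + 14.5008*r^3 + 70.8018*r^2 - 12.8962*r + 16.8037)/(7.6729*r^4 + 1.385*r^3 - 24.1473*r^2 - 2.185*r + 19.0969)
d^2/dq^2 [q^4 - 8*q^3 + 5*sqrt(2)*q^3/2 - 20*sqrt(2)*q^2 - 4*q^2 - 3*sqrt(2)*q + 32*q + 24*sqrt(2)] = 12*q^2 - 48*q + 15*sqrt(2)*q - 40*sqrt(2) - 8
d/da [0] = 0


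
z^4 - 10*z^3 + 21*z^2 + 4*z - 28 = (z - 7)*(z - 2)^2*(z + 1)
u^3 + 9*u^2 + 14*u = u*(u + 2)*(u + 7)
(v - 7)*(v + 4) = v^2 - 3*v - 28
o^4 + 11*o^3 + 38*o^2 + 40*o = o*(o + 2)*(o + 4)*(o + 5)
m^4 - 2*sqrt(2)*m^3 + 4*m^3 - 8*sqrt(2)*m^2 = m^2*(m + 4)*(m - 2*sqrt(2))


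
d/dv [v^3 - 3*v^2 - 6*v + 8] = 3*v^2 - 6*v - 6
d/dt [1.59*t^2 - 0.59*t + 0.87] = 3.18*t - 0.59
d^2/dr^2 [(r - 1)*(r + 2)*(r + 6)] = 6*r + 14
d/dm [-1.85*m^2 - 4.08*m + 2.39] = -3.7*m - 4.08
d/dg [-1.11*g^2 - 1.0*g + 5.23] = -2.22*g - 1.0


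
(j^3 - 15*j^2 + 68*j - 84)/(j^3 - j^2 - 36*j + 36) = (j^2 - 9*j + 14)/(j^2 + 5*j - 6)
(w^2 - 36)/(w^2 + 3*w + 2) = (w^2 - 36)/(w^2 + 3*w + 2)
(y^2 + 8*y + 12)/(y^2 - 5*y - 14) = (y + 6)/(y - 7)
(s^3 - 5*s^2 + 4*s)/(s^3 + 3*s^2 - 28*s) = (s - 1)/(s + 7)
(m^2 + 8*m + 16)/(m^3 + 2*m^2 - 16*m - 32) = (m + 4)/(m^2 - 2*m - 8)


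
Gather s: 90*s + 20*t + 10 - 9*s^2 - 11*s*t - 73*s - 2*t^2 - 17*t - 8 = -9*s^2 + s*(17 - 11*t) - 2*t^2 + 3*t + 2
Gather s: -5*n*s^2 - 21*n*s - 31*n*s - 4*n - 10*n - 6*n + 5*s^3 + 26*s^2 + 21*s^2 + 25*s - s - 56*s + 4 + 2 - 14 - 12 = -20*n + 5*s^3 + s^2*(47 - 5*n) + s*(-52*n - 32) - 20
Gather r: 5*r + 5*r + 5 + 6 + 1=10*r + 12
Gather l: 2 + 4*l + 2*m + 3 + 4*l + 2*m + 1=8*l + 4*m + 6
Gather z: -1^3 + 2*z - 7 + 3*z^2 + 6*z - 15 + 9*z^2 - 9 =12*z^2 + 8*z - 32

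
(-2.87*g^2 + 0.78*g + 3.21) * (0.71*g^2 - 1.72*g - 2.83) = -2.0377*g^4 + 5.4902*g^3 + 9.0596*g^2 - 7.7286*g - 9.0843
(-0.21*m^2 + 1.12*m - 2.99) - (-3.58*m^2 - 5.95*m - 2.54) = 3.37*m^2 + 7.07*m - 0.45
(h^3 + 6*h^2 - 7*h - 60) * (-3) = -3*h^3 - 18*h^2 + 21*h + 180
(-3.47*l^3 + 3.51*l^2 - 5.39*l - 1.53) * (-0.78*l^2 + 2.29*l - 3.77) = 2.7066*l^5 - 10.6841*l^4 + 25.324*l^3 - 24.3824*l^2 + 16.8166*l + 5.7681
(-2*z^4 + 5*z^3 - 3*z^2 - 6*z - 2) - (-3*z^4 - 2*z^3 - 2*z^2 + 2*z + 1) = z^4 + 7*z^3 - z^2 - 8*z - 3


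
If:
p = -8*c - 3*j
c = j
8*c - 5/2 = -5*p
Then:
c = -5/94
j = -5/94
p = 55/94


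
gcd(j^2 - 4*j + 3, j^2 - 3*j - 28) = 1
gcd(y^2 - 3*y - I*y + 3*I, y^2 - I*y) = y - I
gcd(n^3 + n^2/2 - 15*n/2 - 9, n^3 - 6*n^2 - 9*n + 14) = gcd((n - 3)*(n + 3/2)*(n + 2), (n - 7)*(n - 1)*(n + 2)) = n + 2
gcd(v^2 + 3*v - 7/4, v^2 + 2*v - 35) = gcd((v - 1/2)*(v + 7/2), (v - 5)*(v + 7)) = 1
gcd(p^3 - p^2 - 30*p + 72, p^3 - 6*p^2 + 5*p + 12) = p^2 - 7*p + 12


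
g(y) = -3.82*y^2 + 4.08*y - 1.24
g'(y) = 4.08 - 7.64*y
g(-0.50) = -4.24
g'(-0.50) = 7.90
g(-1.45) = -15.19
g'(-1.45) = 15.16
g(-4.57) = -99.67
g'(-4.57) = 38.99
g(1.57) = -4.25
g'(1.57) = -7.91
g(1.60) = -4.49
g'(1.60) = -8.14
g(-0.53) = -4.48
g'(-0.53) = 8.13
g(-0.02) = -1.32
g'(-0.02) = 4.23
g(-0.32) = -2.94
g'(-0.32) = 6.52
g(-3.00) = -47.86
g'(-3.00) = 27.00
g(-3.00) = -47.86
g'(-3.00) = 27.00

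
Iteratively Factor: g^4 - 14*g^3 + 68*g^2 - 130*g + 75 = (g - 3)*(g^3 - 11*g^2 + 35*g - 25) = (g - 3)*(g - 1)*(g^2 - 10*g + 25) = (g - 5)*(g - 3)*(g - 1)*(g - 5)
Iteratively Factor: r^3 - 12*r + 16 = (r - 2)*(r^2 + 2*r - 8) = (r - 2)*(r + 4)*(r - 2)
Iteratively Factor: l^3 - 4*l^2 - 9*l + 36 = (l - 3)*(l^2 - l - 12) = (l - 4)*(l - 3)*(l + 3)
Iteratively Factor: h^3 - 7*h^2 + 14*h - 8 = (h - 4)*(h^2 - 3*h + 2) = (h - 4)*(h - 1)*(h - 2)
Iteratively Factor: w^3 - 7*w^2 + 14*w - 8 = (w - 4)*(w^2 - 3*w + 2) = (w - 4)*(w - 2)*(w - 1)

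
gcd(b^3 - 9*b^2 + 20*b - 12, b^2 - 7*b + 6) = b^2 - 7*b + 6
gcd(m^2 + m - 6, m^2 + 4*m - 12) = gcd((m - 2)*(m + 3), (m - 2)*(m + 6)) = m - 2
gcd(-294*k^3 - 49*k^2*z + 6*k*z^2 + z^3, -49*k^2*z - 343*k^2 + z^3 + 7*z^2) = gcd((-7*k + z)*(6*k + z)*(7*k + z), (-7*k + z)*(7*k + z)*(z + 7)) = -49*k^2 + z^2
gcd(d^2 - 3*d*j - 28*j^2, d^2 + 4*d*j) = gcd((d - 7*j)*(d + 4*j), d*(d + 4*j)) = d + 4*j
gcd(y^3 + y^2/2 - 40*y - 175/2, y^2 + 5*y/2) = y + 5/2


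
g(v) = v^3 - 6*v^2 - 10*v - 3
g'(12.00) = 278.00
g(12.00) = 741.00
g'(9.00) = 125.00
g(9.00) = 150.00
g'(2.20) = -21.88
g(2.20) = -43.39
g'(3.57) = -14.61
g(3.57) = -69.67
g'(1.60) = -21.52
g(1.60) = -30.26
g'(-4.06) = 88.17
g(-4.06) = -128.23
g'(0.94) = -18.63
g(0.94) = -16.87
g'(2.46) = -21.37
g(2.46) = -49.02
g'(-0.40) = -4.72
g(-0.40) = -0.02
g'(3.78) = -12.49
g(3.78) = -72.52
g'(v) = 3*v^2 - 12*v - 10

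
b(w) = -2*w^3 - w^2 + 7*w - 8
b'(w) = -6*w^2 - 2*w + 7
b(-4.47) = 119.36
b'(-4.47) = -103.95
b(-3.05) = 18.09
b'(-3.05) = -42.72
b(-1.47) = -14.10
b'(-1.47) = -3.03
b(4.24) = -148.75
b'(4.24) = -109.35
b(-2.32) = -4.65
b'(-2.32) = -20.65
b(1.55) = -7.00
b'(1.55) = -10.52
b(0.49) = -5.05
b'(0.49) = 4.58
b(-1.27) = -14.41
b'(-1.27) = -0.14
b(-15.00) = 6412.00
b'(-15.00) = -1313.00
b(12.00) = -3524.00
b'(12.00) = -881.00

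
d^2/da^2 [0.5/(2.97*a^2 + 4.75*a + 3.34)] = (-8.8209*a^2 - 14.1075*a + 0.5*(5.94*a + 4.75)*(11.88*a + 9.5) - 9.9198)/(2.97*a^2 + 4.75*a + 3.34)^3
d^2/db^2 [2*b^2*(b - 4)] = 12*b - 16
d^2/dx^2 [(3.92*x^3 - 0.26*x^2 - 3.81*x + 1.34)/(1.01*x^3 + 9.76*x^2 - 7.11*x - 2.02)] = (-77.814036*x^6 + 145.579986000001*x^5 - 124.173036*x^4 - 61.851318*x^3 + 921.900348000001*x^2 - 896.2398*x + 295.63452)/(1.030301*x^9 + 29.868528*x^8 + 266.871795*x^7 + 503.007154*x^6 - 1998.145857*x^5 + 989.939364*x^4 + 493.988613*x^3 - 186.871614*x^2 - 87.034932*x - 8.242408)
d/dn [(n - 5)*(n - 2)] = 2*n - 7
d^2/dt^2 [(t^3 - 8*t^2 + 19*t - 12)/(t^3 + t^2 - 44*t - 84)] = 18*(-t^6 + 21*t^5 - 63*t^4 - 253*t^3 + 2244*t^2 + 2724*t - 16768)/(t^9 + 3*t^8 - 129*t^7 - 515*t^6 + 5172*t^5 + 27732*t^4 - 41840*t^3 - 466704*t^2 - 931392*t - 592704)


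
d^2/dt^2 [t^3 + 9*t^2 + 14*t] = 6*t + 18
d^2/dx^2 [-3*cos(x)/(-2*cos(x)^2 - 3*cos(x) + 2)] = 6*(3*(1 - cos(x)^2)^2 - 2*cos(x)^5 - 8*cos(x)^3 + 3*cos(x)^2 + 10*cos(x) + 3)/((cos(x) + 2)^3*(2*cos(x) - 1)^3)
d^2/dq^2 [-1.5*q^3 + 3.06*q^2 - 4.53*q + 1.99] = 6.12 - 9.0*q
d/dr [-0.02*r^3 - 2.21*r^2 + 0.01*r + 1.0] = -0.06*r^2 - 4.42*r + 0.01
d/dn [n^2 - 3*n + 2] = 2*n - 3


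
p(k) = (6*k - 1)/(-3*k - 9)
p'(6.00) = -0.08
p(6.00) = -1.30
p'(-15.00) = -0.04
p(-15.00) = -2.53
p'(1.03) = -0.39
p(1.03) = -0.43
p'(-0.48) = -1.00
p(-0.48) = 0.51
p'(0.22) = -0.61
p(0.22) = -0.03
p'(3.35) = -0.16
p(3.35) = -1.00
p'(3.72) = -0.14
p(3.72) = -1.06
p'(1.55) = -0.31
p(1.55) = -0.61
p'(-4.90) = -1.75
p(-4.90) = -5.33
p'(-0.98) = -1.55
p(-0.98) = 1.14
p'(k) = 6/(-3*k - 9) + 3*(6*k - 1)/(-3*k - 9)^2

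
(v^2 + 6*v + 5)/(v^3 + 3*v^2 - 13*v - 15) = 1/(v - 3)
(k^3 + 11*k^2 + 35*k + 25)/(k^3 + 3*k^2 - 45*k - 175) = (k + 1)/(k - 7)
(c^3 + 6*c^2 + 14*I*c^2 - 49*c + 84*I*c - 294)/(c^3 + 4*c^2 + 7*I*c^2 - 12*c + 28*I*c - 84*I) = (c + 7*I)/(c - 2)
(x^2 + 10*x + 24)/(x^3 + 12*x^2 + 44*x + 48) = 1/(x + 2)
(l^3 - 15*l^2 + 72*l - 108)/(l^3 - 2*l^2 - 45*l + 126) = (l - 6)/(l + 7)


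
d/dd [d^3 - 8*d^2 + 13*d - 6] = 3*d^2 - 16*d + 13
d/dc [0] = 0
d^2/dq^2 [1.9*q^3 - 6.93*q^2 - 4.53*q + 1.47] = 11.4*q - 13.86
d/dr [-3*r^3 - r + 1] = -9*r^2 - 1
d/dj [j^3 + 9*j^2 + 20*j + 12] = 3*j^2 + 18*j + 20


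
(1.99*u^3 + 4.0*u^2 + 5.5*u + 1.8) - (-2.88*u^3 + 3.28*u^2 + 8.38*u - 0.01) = 4.87*u^3 + 0.72*u^2 - 2.88*u + 1.81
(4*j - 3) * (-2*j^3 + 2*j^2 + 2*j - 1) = -8*j^4 + 14*j^3 + 2*j^2 - 10*j + 3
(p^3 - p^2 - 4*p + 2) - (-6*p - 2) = p^3 - p^2 + 2*p + 4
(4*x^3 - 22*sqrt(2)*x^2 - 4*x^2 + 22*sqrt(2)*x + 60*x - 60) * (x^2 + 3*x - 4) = 4*x^5 - 22*sqrt(2)*x^4 + 8*x^4 - 44*sqrt(2)*x^3 + 32*x^3 + 136*x^2 + 154*sqrt(2)*x^2 - 420*x - 88*sqrt(2)*x + 240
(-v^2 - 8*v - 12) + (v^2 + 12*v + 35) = 4*v + 23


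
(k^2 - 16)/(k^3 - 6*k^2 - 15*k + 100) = (k - 4)/(k^2 - 10*k + 25)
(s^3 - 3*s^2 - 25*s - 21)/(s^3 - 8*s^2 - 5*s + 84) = (s + 1)/(s - 4)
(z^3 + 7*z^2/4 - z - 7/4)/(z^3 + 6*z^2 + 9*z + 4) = (4*z^2 + 3*z - 7)/(4*(z^2 + 5*z + 4))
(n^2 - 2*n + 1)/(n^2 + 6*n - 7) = (n - 1)/(n + 7)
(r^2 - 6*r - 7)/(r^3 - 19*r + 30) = (r^2 - 6*r - 7)/(r^3 - 19*r + 30)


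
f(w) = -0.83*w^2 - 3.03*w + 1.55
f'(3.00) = -8.01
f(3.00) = -15.01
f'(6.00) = -12.99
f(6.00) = -46.51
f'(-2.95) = 1.87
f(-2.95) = 3.27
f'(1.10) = -4.86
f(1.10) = -2.79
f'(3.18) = -8.31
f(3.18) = -16.48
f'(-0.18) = -2.73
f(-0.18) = 2.07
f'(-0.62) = -2.00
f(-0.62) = 3.11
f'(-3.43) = 2.66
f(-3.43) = 2.18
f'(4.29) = -10.15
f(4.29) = -26.72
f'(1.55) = -5.60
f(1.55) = -5.14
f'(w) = -1.66*w - 3.03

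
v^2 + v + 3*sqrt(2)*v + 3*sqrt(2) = (v + 1)*(v + 3*sqrt(2))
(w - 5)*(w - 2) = w^2 - 7*w + 10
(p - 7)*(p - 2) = p^2 - 9*p + 14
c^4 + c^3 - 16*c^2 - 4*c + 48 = (c - 3)*(c - 2)*(c + 2)*(c + 4)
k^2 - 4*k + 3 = (k - 3)*(k - 1)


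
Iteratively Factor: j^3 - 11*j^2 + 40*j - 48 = (j - 4)*(j^2 - 7*j + 12) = (j - 4)*(j - 3)*(j - 4)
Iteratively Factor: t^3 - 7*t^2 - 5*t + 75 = (t - 5)*(t^2 - 2*t - 15) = (t - 5)*(t + 3)*(t - 5)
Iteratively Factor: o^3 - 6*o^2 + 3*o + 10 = (o - 2)*(o^2 - 4*o - 5) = (o - 5)*(o - 2)*(o + 1)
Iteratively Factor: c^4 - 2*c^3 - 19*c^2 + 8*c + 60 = (c + 2)*(c^3 - 4*c^2 - 11*c + 30) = (c - 2)*(c + 2)*(c^2 - 2*c - 15) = (c - 5)*(c - 2)*(c + 2)*(c + 3)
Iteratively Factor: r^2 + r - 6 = (r + 3)*(r - 2)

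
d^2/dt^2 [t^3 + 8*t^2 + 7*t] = 6*t + 16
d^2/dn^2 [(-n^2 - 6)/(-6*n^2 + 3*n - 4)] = 4*(9*n^3 + 288*n^2 - 162*n - 37)/(216*n^6 - 324*n^5 + 594*n^4 - 459*n^3 + 396*n^2 - 144*n + 64)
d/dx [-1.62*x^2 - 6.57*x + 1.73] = -3.24*x - 6.57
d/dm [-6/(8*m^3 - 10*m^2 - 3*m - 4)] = 6*(24*m^2 - 20*m - 3)/(-8*m^3 + 10*m^2 + 3*m + 4)^2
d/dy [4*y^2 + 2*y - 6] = 8*y + 2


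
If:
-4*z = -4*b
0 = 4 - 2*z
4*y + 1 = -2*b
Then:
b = 2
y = -5/4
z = 2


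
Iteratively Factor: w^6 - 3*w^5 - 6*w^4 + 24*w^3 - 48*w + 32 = (w - 2)*(w^5 - w^4 - 8*w^3 + 8*w^2 + 16*w - 16) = (w - 2)*(w - 1)*(w^4 - 8*w^2 + 16) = (w - 2)^2*(w - 1)*(w^3 + 2*w^2 - 4*w - 8) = (w - 2)^2*(w - 1)*(w + 2)*(w^2 - 4) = (w - 2)^2*(w - 1)*(w + 2)^2*(w - 2)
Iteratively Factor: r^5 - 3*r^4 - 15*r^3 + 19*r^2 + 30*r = (r + 1)*(r^4 - 4*r^3 - 11*r^2 + 30*r) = (r + 1)*(r + 3)*(r^3 - 7*r^2 + 10*r) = r*(r + 1)*(r + 3)*(r^2 - 7*r + 10) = r*(r - 5)*(r + 1)*(r + 3)*(r - 2)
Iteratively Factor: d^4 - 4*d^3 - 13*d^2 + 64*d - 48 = (d - 4)*(d^3 - 13*d + 12) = (d - 4)*(d + 4)*(d^2 - 4*d + 3) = (d - 4)*(d - 3)*(d + 4)*(d - 1)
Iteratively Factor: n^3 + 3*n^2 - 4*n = (n - 1)*(n^2 + 4*n) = n*(n - 1)*(n + 4)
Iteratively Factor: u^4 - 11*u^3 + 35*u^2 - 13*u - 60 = (u + 1)*(u^3 - 12*u^2 + 47*u - 60) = (u - 4)*(u + 1)*(u^2 - 8*u + 15) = (u - 4)*(u - 3)*(u + 1)*(u - 5)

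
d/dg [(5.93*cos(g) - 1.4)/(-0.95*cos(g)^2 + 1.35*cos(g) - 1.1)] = (-5.6335*cos(g)^2 + 2.66*cos(g) + 4.633)*sin(g)/(0.9025*cos(g)^4 - 2.565*cos(g)^3 + 3.9125*cos(g)^2 - 2.97*cos(g) + 1.21)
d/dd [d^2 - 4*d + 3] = 2*d - 4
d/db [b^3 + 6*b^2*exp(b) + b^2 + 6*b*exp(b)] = 6*b^2*exp(b) + 3*b^2 + 18*b*exp(b) + 2*b + 6*exp(b)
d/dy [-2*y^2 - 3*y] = -4*y - 3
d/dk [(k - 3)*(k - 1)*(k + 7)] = 3*k^2 + 6*k - 25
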